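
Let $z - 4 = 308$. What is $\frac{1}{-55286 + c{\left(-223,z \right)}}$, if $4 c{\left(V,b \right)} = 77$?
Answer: $- \frac{4}{221067} \approx -1.8094 \cdot 10^{-5}$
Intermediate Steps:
$z = 312$ ($z = 4 + 308 = 312$)
$c{\left(V,b \right)} = \frac{77}{4}$ ($c{\left(V,b \right)} = \frac{1}{4} \cdot 77 = \frac{77}{4}$)
$\frac{1}{-55286 + c{\left(-223,z \right)}} = \frac{1}{-55286 + \frac{77}{4}} = \frac{1}{- \frac{221067}{4}} = - \frac{4}{221067}$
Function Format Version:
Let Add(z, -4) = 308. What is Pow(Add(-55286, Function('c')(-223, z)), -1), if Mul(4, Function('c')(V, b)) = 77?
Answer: Rational(-4, 221067) ≈ -1.8094e-5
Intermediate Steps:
z = 312 (z = Add(4, 308) = 312)
Function('c')(V, b) = Rational(77, 4) (Function('c')(V, b) = Mul(Rational(1, 4), 77) = Rational(77, 4))
Pow(Add(-55286, Function('c')(-223, z)), -1) = Pow(Add(-55286, Rational(77, 4)), -1) = Pow(Rational(-221067, 4), -1) = Rational(-4, 221067)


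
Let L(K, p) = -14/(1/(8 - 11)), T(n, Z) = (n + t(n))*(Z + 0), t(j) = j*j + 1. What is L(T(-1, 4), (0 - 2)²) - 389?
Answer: -347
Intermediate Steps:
t(j) = 1 + j² (t(j) = j² + 1 = 1 + j²)
T(n, Z) = Z*(1 + n + n²) (T(n, Z) = (n + (1 + n²))*(Z + 0) = (1 + n + n²)*Z = Z*(1 + n + n²))
L(K, p) = 42 (L(K, p) = -14/(1/(-3)) = -14/(-⅓) = -14*(-3) = 42)
L(T(-1, 4), (0 - 2)²) - 389 = 42 - 389 = -347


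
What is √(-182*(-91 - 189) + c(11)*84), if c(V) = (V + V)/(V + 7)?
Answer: 2*√114891/3 ≈ 225.97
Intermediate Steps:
c(V) = 2*V/(7 + V) (c(V) = (2*V)/(7 + V) = 2*V/(7 + V))
√(-182*(-91 - 189) + c(11)*84) = √(-182*(-91 - 189) + (2*11/(7 + 11))*84) = √(-182*(-280) + (2*11/18)*84) = √(50960 + (2*11*(1/18))*84) = √(50960 + (11/9)*84) = √(50960 + 308/3) = √(153188/3) = 2*√114891/3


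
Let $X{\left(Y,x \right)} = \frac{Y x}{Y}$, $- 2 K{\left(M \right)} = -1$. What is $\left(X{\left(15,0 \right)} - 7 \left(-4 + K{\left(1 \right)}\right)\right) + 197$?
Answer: $\frac{443}{2} \approx 221.5$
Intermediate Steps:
$K{\left(M \right)} = \frac{1}{2}$ ($K{\left(M \right)} = \left(- \frac{1}{2}\right) \left(-1\right) = \frac{1}{2}$)
$X{\left(Y,x \right)} = x$
$\left(X{\left(15,0 \right)} - 7 \left(-4 + K{\left(1 \right)}\right)\right) + 197 = \left(0 - 7 \left(-4 + \frac{1}{2}\right)\right) + 197 = \left(0 - - \frac{49}{2}\right) + 197 = \left(0 + \frac{49}{2}\right) + 197 = \frac{49}{2} + 197 = \frac{443}{2}$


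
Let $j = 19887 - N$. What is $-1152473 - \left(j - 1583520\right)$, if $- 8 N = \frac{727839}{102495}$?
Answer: $\frac{112378008587}{273320} \approx 4.1116 \cdot 10^{5}$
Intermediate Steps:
$N = - \frac{242613}{273320}$ ($N = - \frac{727839 \cdot \frac{1}{102495}}{8} = \left(- \frac{1}{8}\right) \frac{242613}{34165} = - \frac{242613}{273320} \approx -0.88765$)
$j = \frac{5435757453}{273320}$ ($j = 19887 - - \frac{242613}{273320} = 19887 + \frac{242613}{273320} = \frac{5435757453}{273320} \approx 19888.0$)
$-1152473 - \left(j - 1583520\right) = -1152473 - \left(\frac{5435757453}{273320} - 1583520\right) = -1152473 - - \frac{427371928947}{273320} = -1152473 + \frac{427371928947}{273320} = \frac{112378008587}{273320}$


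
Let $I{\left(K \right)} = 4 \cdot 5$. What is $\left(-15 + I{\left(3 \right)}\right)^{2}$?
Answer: $25$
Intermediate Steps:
$I{\left(K \right)} = 20$
$\left(-15 + I{\left(3 \right)}\right)^{2} = \left(-15 + 20\right)^{2} = 5^{2} = 25$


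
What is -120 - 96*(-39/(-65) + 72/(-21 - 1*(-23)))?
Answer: -18168/5 ≈ -3633.6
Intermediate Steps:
-120 - 96*(-39/(-65) + 72/(-21 - 1*(-23))) = -120 - 96*(-39*(-1/65) + 72/(-21 + 23)) = -120 - 96*(⅗ + 72/2) = -120 - 96*(⅗ + 72*(½)) = -120 - 96*(⅗ + 36) = -120 - 96*183/5 = -120 - 17568/5 = -18168/5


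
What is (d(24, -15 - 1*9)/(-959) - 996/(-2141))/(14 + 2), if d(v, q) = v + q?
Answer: 249/8564 ≈ 0.029075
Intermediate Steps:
d(v, q) = q + v
(d(24, -15 - 1*9)/(-959) - 996/(-2141))/(14 + 2) = (((-15 - 1*9) + 24)/(-959) - 996/(-2141))/(14 + 2) = (((-15 - 9) + 24)*(-1/959) - 996*(-1/2141))/16 = ((-24 + 24)*(-1/959) + 996/2141)*(1/16) = (0*(-1/959) + 996/2141)*(1/16) = (0 + 996/2141)*(1/16) = (996/2141)*(1/16) = 249/8564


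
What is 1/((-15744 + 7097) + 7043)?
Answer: -1/1604 ≈ -0.00062344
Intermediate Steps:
1/((-15744 + 7097) + 7043) = 1/(-8647 + 7043) = 1/(-1604) = -1/1604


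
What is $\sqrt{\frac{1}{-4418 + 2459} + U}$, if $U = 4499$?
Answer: $\frac{2 \sqrt{4316431215}}{1959} \approx 67.075$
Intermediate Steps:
$\sqrt{\frac{1}{-4418 + 2459} + U} = \sqrt{\frac{1}{-4418 + 2459} + 4499} = \sqrt{\frac{1}{-1959} + 4499} = \sqrt{- \frac{1}{1959} + 4499} = \sqrt{\frac{8813540}{1959}} = \frac{2 \sqrt{4316431215}}{1959}$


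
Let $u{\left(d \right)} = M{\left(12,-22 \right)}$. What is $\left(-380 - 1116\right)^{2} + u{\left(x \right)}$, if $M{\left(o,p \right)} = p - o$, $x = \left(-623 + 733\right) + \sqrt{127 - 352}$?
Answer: $2237982$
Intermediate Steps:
$x = 110 + 15 i$ ($x = 110 + \sqrt{-225} = 110 + 15 i \approx 110.0 + 15.0 i$)
$u{\left(d \right)} = -34$ ($u{\left(d \right)} = -22 - 12 = -34$)
$\left(-380 - 1116\right)^{2} + u{\left(x \right)} = \left(-380 - 1116\right)^{2} - 34 = \left(-1496\right)^{2} - 34 = 2238016 - 34 = 2237982$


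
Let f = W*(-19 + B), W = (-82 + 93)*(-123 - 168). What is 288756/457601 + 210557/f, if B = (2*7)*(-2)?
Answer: 139793567689/68844697647 ≈ 2.0306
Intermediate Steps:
B = -28 (B = 14*(-2) = -28)
W = -3201 (W = 11*(-291) = -3201)
f = 150447 (f = -3201*(-19 - 28) = -3201*(-47) = 150447)
288756/457601 + 210557/f = 288756/457601 + 210557/150447 = 139793567689/68844697647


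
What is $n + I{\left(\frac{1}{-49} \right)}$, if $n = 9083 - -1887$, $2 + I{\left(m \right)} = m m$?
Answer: $\frac{26334169}{2401} \approx 10968.0$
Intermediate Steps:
$I{\left(m \right)} = -2 + m^{2}$ ($I{\left(m \right)} = -2 + m m = -2 + m^{2}$)
$n = 10970$ ($n = 9083 + 1887 = 10970$)
$n + I{\left(\frac{1}{-49} \right)} = 10970 - \left(2 - \left(\frac{1}{-49}\right)^{2}\right) = 10970 - \left(2 - \left(- \frac{1}{49}\right)^{2}\right) = 10970 + \left(-2 + \frac{1}{2401}\right) = 10970 - \frac{4801}{2401} = \frac{26334169}{2401}$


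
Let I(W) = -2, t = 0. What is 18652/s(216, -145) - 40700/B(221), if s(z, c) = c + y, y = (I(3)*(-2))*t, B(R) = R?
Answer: -10023592/32045 ≈ -312.80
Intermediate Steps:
y = 0 (y = -2*(-2)*0 = 4*0 = 0)
s(z, c) = c (s(z, c) = c + 0 = c)
18652/s(216, -145) - 40700/B(221) = 18652/(-145) - 40700/221 = 18652*(-1/145) - 40700*1/221 = -18652/145 - 40700/221 = -10023592/32045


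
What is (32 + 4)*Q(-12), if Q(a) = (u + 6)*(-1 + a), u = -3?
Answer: -1404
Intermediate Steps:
Q(a) = -3 + 3*a (Q(a) = (-3 + 6)*(-1 + a) = 3*(-1 + a) = -3 + 3*a)
(32 + 4)*Q(-12) = (32 + 4)*(-3 + 3*(-12)) = 36*(-3 - 36) = 36*(-39) = -1404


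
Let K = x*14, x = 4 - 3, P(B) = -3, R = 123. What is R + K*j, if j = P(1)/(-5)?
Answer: 657/5 ≈ 131.40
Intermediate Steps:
x = 1
j = 3/5 (j = -3/(-5) = -3*(-1/5) = 3/5 ≈ 0.60000)
K = 14 (K = 1*14 = 14)
R + K*j = 123 + 14*(3/5) = 123 + 42/5 = 657/5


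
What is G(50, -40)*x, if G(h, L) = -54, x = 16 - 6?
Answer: -540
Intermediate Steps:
x = 10
G(50, -40)*x = -54*10 = -540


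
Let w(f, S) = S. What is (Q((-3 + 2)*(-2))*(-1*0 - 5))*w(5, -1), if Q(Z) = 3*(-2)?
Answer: -30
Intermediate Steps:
Q(Z) = -6
(Q((-3 + 2)*(-2))*(-1*0 - 5))*w(5, -1) = -6*(-1*0 - 5)*(-1) = -6*(0 - 5)*(-1) = -6*(-5)*(-1) = 30*(-1) = -30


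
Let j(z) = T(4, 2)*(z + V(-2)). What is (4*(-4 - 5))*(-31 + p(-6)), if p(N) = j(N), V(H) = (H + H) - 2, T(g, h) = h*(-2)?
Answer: -612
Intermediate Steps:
T(g, h) = -2*h
V(H) = -2 + 2*H (V(H) = 2*H - 2 = -2 + 2*H)
j(z) = 24 - 4*z (j(z) = (-2*2)*(z + (-2 + 2*(-2))) = -4*(z + (-2 - 4)) = -4*(z - 6) = -4*(-6 + z) = 24 - 4*z)
p(N) = 24 - 4*N
(4*(-4 - 5))*(-31 + p(-6)) = (4*(-4 - 5))*(-31 + (24 - 4*(-6))) = (4*(-9))*(-31 + (24 + 24)) = -36*(-31 + 48) = -36*17 = -612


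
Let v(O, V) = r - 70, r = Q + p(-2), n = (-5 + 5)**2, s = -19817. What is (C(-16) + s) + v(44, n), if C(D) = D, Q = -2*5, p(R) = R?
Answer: -19915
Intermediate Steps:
Q = -10
n = 0 (n = 0**2 = 0)
r = -12 (r = -10 - 2 = -12)
v(O, V) = -82 (v(O, V) = -12 - 70 = -82)
(C(-16) + s) + v(44, n) = (-16 - 19817) - 82 = -19833 - 82 = -19915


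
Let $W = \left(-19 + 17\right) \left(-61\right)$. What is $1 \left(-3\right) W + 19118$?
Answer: $18752$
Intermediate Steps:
$W = 122$ ($W = \left(-2\right) \left(-61\right) = 122$)
$1 \left(-3\right) W + 19118 = 1 \left(-3\right) 122 + 19118 = \left(-3\right) 122 + 19118 = -366 + 19118 = 18752$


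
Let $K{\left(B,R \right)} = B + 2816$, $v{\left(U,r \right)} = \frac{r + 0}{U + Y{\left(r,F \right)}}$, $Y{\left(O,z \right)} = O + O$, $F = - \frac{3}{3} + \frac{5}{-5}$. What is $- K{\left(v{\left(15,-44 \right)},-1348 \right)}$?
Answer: $- \frac{205612}{73} \approx -2816.6$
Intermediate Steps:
$F = -2$ ($F = \left(-3\right) \frac{1}{3} + 5 \left(- \frac{1}{5}\right) = -1 - 1 = -2$)
$Y{\left(O,z \right)} = 2 O$
$v{\left(U,r \right)} = \frac{r}{U + 2 r}$ ($v{\left(U,r \right)} = \frac{r + 0}{U + 2 r} = \frac{r}{U + 2 r}$)
$K{\left(B,R \right)} = 2816 + B$
$- K{\left(v{\left(15,-44 \right)},-1348 \right)} = - (2816 - \frac{44}{15 + 2 \left(-44\right)}) = - (2816 - \frac{44}{15 - 88}) = - (2816 - \frac{44}{-73}) = - (2816 - - \frac{44}{73}) = - (2816 + \frac{44}{73}) = \left(-1\right) \frac{205612}{73} = - \frac{205612}{73}$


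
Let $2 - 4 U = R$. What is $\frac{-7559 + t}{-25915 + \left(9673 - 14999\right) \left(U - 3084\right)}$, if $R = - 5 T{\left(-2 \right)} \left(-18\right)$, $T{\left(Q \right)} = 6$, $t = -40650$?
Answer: $- \frac{48209}{17115816} \approx -0.0028166$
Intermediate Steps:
$R = 540$ ($R = \left(-5\right) 6 \left(-18\right) = \left(-30\right) \left(-18\right) = 540$)
$U = - \frac{269}{2}$ ($U = \frac{1}{2} - 135 = - \frac{269}{2} \approx -134.5$)
$\frac{-7559 + t}{-25915 + \left(9673 - 14999\right) \left(U - 3084\right)} = \frac{-7559 - 40650}{-25915 + \left(9673 - 14999\right) \left(- \frac{269}{2} - 3084\right)} = - \frac{48209}{-25915 - -17141731} = - \frac{48209}{-25915 + 17141731} = - \frac{48209}{17115816}$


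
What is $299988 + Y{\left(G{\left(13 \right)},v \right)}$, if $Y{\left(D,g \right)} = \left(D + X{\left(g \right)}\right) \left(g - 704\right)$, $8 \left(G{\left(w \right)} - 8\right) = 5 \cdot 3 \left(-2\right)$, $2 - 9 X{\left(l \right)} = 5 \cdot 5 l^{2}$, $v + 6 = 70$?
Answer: $\frac{68210132}{9} \approx 7.5789 \cdot 10^{6}$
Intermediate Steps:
$v = 64$ ($v = -6 + 70 = 64$)
$X{\left(l \right)} = \frac{2}{9} - \frac{25 l^{2}}{9}$ ($X{\left(l \right)} = \frac{2}{9} - \frac{5 \cdot 5 l^{2}}{9} = \frac{2}{9} - \frac{25 l^{2}}{9}$)
$G{\left(w \right)} = \frac{17}{4}$ ($G{\left(w \right)} = 8 + \frac{5 \cdot 3 \left(-2\right)}{8} = 8 + \frac{15 \left(-2\right)}{8} = 8 + \frac{1}{8} \left(-30\right) = 8 - \frac{15}{4} = \frac{17}{4}$)
$Y{\left(D,g \right)} = \left(-704 + g\right) \left(\frac{2}{9} + D - \frac{25 g^{2}}{9}\right)$ ($Y{\left(D,g \right)} = \left(D - \left(- \frac{2}{9} + \frac{25 g^{2}}{9}\right)\right) \left(g - 704\right) = \left(\frac{2}{9} + D - \frac{25 g^{2}}{9}\right) \left(-704 + g\right) = \left(-704 + g\right) \left(\frac{2}{9} + D - \frac{25 g^{2}}{9}\right)$)
$299988 + Y{\left(G{\left(13 \right)},v \right)} = 299988 - \left(\frac{25888}{9} - \frac{72089600}{9} + \frac{64 \left(-2 + 25 \cdot 64^{2}\right)}{9}\right) = 299988 - \left(- \frac{72063712}{9} + \frac{64 \left(-2 + 25 \cdot 4096\right)}{9}\right) = 299988 - \left(- \frac{72063712}{9} + \frac{64 \left(-2 + 102400\right)}{9}\right) = 299988 - \left(- \frac{72063712}{9} + \frac{6553472}{9}\right) = 299988 - - \frac{65510240}{9} = 299988 + \frac{65510240}{9} = \frac{68210132}{9}$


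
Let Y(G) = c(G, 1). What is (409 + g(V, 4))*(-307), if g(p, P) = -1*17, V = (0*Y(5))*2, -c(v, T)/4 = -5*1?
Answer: -120344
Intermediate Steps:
c(v, T) = 20 (c(v, T) = -(-20) = -4*(-5) = 20)
Y(G) = 20
V = 0 (V = (0*20)*2 = 0*2 = 0)
g(p, P) = -17
(409 + g(V, 4))*(-307) = (409 - 17)*(-307) = 392*(-307) = -120344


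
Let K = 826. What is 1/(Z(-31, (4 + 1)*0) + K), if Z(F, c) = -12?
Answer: 1/814 ≈ 0.0012285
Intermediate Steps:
1/(Z(-31, (4 + 1)*0) + K) = 1/(-12 + 826) = 1/814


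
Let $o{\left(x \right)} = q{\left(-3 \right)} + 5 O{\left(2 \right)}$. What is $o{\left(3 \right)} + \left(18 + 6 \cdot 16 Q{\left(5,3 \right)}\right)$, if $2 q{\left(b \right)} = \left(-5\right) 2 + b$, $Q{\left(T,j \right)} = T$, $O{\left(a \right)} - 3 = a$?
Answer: $\frac{1033}{2} \approx 516.5$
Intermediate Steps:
$O{\left(a \right)} = 3 + a$
$q{\left(b \right)} = -5 + \frac{b}{2}$ ($q{\left(b \right)} = \frac{\left(-5\right) 2 + b}{2} = \frac{-10 + b}{2} = -5 + \frac{b}{2}$)
$o{\left(x \right)} = \frac{37}{2}$ ($o{\left(x \right)} = \left(-5 + \frac{1}{2} \left(-3\right)\right) + 5 \left(3 + 2\right) = \left(-5 - \frac{3}{2}\right) + 5 \cdot 5 = - \frac{13}{2} + 25 = \frac{37}{2}$)
$o{\left(3 \right)} + \left(18 + 6 \cdot 16 Q{\left(5,3 \right)}\right) = \frac{37}{2} + \left(18 + 6 \cdot 16 \cdot 5\right) = \frac{37}{2} + \left(18 + 96 \cdot 5\right) = \frac{37}{2} + \left(18 + 480\right) = \frac{37}{2} + 498 = \frac{1033}{2}$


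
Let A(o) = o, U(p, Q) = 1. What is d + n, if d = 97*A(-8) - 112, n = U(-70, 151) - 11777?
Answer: -12664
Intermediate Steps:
n = -11776 (n = 1 - 11777 = -11776)
d = -888 (d = 97*(-8) - 112 = -776 - 112 = -888)
d + n = -888 - 11776 = -12664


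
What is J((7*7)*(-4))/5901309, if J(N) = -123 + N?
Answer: -319/5901309 ≈ -5.4056e-5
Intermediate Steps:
J((7*7)*(-4))/5901309 = (-123 + (7*7)*(-4))/5901309 = (-123 + 49*(-4))*(1/5901309) = (-123 - 196)*(1/5901309) = -319*1/5901309 = -319/5901309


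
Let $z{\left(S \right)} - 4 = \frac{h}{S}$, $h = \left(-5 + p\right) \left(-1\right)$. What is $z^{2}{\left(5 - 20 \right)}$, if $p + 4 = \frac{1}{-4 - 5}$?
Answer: $\frac{209764}{18225} \approx 11.51$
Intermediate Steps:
$p = - \frac{37}{9}$ ($p = -4 + \frac{1}{-4 - 5} = -4 + \frac{1}{-9} = -4 - \frac{1}{9} = - \frac{37}{9} \approx -4.1111$)
$h = \frac{82}{9}$ ($h = \left(-5 - \frac{37}{9}\right) \left(-1\right) = \left(- \frac{82}{9}\right) \left(-1\right) = \frac{82}{9} \approx 9.1111$)
$z{\left(S \right)} = 4 + \frac{82}{9 S}$
$z^{2}{\left(5 - 20 \right)} = \left(4 + \frac{82}{9 \left(5 - 20\right)}\right)^{2} = \left(4 + \frac{82}{9 \left(-15\right)}\right)^{2} = \left(4 + \frac{82}{9} \left(- \frac{1}{15}\right)\right)^{2} = \left(4 - \frac{82}{135}\right)^{2} = \left(\frac{458}{135}\right)^{2} = \frac{209764}{18225}$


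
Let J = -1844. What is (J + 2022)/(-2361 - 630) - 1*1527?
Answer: -4567435/2991 ≈ -1527.1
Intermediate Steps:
(J + 2022)/(-2361 - 630) - 1*1527 = (-1844 + 2022)/(-2361 - 630) - 1*1527 = 178/(-2991) - 1527 = 178*(-1/2991) - 1527 = -178/2991 - 1527 = -4567435/2991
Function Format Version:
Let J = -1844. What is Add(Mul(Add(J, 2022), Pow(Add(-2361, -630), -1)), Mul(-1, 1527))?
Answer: Rational(-4567435, 2991) ≈ -1527.1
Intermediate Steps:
Add(Mul(Add(J, 2022), Pow(Add(-2361, -630), -1)), Mul(-1, 1527)) = Add(Mul(Add(-1844, 2022), Pow(Add(-2361, -630), -1)), Mul(-1, 1527)) = Add(Mul(178, Pow(-2991, -1)), -1527) = Add(Mul(178, Rational(-1, 2991)), -1527) = Add(Rational(-178, 2991), -1527) = Rational(-4567435, 2991)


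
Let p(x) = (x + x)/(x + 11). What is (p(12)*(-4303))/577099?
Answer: -103272/13273277 ≈ -0.0077804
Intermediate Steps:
p(x) = 2*x/(11 + x) (p(x) = (2*x)/(11 + x) = 2*x/(11 + x))
(p(12)*(-4303))/577099 = ((2*12/(11 + 12))*(-4303))/577099 = ((2*12/23)*(-4303))*(1/577099) = ((2*12*(1/23))*(-4303))*(1/577099) = ((24/23)*(-4303))*(1/577099) = -103272/23*1/577099 = -103272/13273277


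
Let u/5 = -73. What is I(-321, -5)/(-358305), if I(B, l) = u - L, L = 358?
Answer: 241/119435 ≈ 0.0020178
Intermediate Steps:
u = -365 (u = 5*(-73) = -365)
I(B, l) = -723 (I(B, l) = -365 - 1*358 = -365 - 358 = -723)
I(-321, -5)/(-358305) = -723/(-358305) = -723*(-1/358305) = 241/119435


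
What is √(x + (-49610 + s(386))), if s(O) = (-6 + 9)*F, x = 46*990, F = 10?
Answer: 2*I*√1010 ≈ 63.561*I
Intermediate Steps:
x = 45540
s(O) = 30 (s(O) = (-6 + 9)*10 = 3*10 = 30)
√(x + (-49610 + s(386))) = √(45540 + (-49610 + 30)) = √(45540 - 49580) = √(-4040) = 2*I*√1010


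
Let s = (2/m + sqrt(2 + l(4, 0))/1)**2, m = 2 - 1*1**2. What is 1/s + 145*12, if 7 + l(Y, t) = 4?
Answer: 43503/25 - 4*I/25 ≈ 1740.1 - 0.16*I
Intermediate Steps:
l(Y, t) = -3 (l(Y, t) = -7 + 4 = -3)
m = 1 (m = 2 - 1*1 = 2 - 1 = 1)
s = (2 + I)**2 (s = (2/1 + sqrt(2 - 3)/1)**2 = (2*1 + sqrt(-1)*1)**2 = (2 + I*1)**2 = (2 + I)**2 ≈ 3.0 + 4.0*I)
1/s + 145*12 = 1/((2 + I)**2) + 145*12 = (2 + I)**(-2) + 1740 = 1740 + (2 + I)**(-2)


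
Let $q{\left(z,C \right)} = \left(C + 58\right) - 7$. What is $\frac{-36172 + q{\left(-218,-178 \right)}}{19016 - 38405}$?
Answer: $\frac{36299}{19389} \approx 1.8721$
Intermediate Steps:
$q{\left(z,C \right)} = 51 + C$ ($q{\left(z,C \right)} = \left(58 + C\right) - 7 = 51 + C$)
$\frac{-36172 + q{\left(-218,-178 \right)}}{19016 - 38405} = \frac{-36172 + \left(51 - 178\right)}{19016 - 38405} = \frac{-36172 - 127}{-19389} = \left(-36299\right) \left(- \frac{1}{19389}\right) = \frac{36299}{19389}$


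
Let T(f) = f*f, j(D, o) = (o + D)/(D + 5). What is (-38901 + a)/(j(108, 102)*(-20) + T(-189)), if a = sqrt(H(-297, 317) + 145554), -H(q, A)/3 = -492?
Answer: -1465271/1344091 + 1469*sqrt(870)/4032273 ≈ -1.0794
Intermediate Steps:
H(q, A) = 1476 (H(q, A) = -3*(-492) = 1476)
j(D, o) = (D + o)/(5 + D)
a = 13*sqrt(870) (a = sqrt(1476 + 145554) = sqrt(147030) = 13*sqrt(870) ≈ 383.44)
T(f) = f**2
(-38901 + a)/(j(108, 102)*(-20) + T(-189)) = (-38901 + 13*sqrt(870))/(((108 + 102)/(5 + 108))*(-20) + (-189)**2) = (-38901 + 13*sqrt(870))/((210/113)*(-20) + 35721) = (-38901 + 13*sqrt(870))/(-4200/113 + 35721) = (-38901 + 13*sqrt(870))/(4032273/113) = (-38901 + 13*sqrt(870))*(113/4032273) = -1465271/1344091 + 1469*sqrt(870)/4032273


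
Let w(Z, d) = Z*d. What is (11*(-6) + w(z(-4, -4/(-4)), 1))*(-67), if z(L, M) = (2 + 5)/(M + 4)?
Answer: 21641/5 ≈ 4328.2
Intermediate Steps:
z(L, M) = 7/(4 + M)
(11*(-6) + w(z(-4, -4/(-4)), 1))*(-67) = (11*(-6) + (7/(4 - 4/(-4)))*1)*(-67) = (-66 + (7/(4 - 4*(-¼)))*1)*(-67) = (-66 + (7/(4 + 1))*1)*(-67) = (-66 + (7/5)*1)*(-67) = (-66 + 7/5)*(-67) = -323/5*(-67) = 21641/5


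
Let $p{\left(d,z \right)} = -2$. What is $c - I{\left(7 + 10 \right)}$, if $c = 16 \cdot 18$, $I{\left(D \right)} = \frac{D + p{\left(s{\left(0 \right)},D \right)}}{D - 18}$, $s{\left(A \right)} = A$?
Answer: $303$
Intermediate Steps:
$I{\left(D \right)} = \frac{-2 + D}{-18 + D}$ ($I{\left(D \right)} = \frac{D - 2}{D - 18} = \frac{-2 + D}{-18 + D}$)
$c = 288$
$c - I{\left(7 + 10 \right)} = 288 - \frac{-2 + \left(7 + 10\right)}{-18 + \left(7 + 10\right)} = 288 - \frac{-2 + 17}{-18 + 17} = 288 - \frac{1}{-1} \cdot 15 = 288 - \left(-1\right) 15 = 288 - -15 = 288 + 15 = 303$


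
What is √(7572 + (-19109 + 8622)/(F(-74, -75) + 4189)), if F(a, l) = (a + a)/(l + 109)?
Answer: √38307371844831/71139 ≈ 87.003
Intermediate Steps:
F(a, l) = 2*a/(109 + l) (F(a, l) = (2*a)/(109 + l) = 2*a/(109 + l))
√(7572 + (-19109 + 8622)/(F(-74, -75) + 4189)) = √(7572 + (-19109 + 8622)/(2*(-74)/(109 - 75) + 4189)) = √(7572 - 10487/(2*(-74)/34 + 4189)) = √(7572 - 10487/(2*(-74)*(1/34) + 4189)) = √(7572 - 10487/(-74/17 + 4189)) = √(7572 - 10487/71139/17) = √(7572 - 10487*17/71139) = √(7572 - 178279/71139) = √(538486229/71139) = √38307371844831/71139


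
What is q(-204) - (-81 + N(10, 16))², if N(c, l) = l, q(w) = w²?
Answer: 37391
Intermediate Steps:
q(-204) - (-81 + N(10, 16))² = (-204)² - (-81 + 16)² = 41616 - 1*(-65)² = 41616 - 1*4225 = 41616 - 4225 = 37391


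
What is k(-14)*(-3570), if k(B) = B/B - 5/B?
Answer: -4845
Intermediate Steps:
k(B) = 1 - 5/B
k(-14)*(-3570) = ((-5 - 14)/(-14))*(-3570) = -1/14*(-19)*(-3570) = (19/14)*(-3570) = -4845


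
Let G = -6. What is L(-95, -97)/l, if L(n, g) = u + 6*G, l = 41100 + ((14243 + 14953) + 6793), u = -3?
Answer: -39/77089 ≈ -0.00050591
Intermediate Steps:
l = 77089 (l = 41100 + (29196 + 6793) = 41100 + 35989 = 77089)
L(n, g) = -39 (L(n, g) = -3 + 6*(-6) = -3 - 36 = -39)
L(-95, -97)/l = -39/77089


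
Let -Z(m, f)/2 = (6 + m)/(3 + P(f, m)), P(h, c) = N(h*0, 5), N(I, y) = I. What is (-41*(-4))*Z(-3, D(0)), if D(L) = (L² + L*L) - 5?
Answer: -328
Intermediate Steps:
P(h, c) = 0 (P(h, c) = h*0 = 0)
D(L) = -5 + 2*L² (D(L) = (L² + L²) - 5 = 2*L² - 5 = -5 + 2*L²)
Z(m, f) = -4 - 2*m/3 (Z(m, f) = -2*(6 + m)/(3 + 0) = -2*(6 + m)/3 = -2*(2 + m/3) = -4 - 2*m/3)
(-41*(-4))*Z(-3, D(0)) = (-41*(-4))*(-4 - ⅔*(-3)) = 164*(-4 + 2) = 164*(-2) = -328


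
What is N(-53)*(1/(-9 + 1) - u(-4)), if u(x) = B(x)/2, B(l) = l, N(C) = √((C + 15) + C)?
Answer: 15*I*√91/8 ≈ 17.886*I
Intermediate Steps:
N(C) = √(15 + 2*C) (N(C) = √((15 + C) + C) = √(15 + 2*C))
u(x) = x/2
N(-53)*(1/(-9 + 1) - u(-4)) = √(15 + 2*(-53))*(1/(-9 + 1) - (-4)/2) = √(15 - 106)*(1/(-8) - 1*(-2)) = √(-91)*(-⅛ + 2) = (I*√91)*(15/8) = 15*I*√91/8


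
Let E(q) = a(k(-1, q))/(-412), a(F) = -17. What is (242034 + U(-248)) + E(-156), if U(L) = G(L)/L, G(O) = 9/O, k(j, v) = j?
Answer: 1533264353327/6334912 ≈ 2.4203e+5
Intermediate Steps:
E(q) = 17/412 (E(q) = -17/(-412) = -17*(-1/412) = 17/412)
U(L) = 9/L**2 (U(L) = (9/L)/L = 9/L**2)
(242034 + U(-248)) + E(-156) = (242034 + 9/(-248)**2) + 17/412 = (242034 + 9*(1/61504)) + 17/412 = (242034 + 9/61504) + 17/412 = 14886059145/61504 + 17/412 = 1533264353327/6334912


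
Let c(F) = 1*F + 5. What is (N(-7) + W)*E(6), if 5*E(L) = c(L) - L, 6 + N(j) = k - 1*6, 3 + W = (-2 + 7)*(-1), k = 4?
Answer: -16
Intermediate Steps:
W = -8 (W = -3 + (-2 + 7)*(-1) = -3 + 5*(-1) = -3 - 5 = -8)
c(F) = 5 + F (c(F) = F + 5 = 5 + F)
N(j) = -8 (N(j) = -6 + (4 - 1*6) = -6 + (4 - 6) = -6 - 2 = -8)
E(L) = 1 (E(L) = ((5 + L) - L)/5 = (1/5)*5 = 1)
(N(-7) + W)*E(6) = (-8 - 8)*1 = -16*1 = -16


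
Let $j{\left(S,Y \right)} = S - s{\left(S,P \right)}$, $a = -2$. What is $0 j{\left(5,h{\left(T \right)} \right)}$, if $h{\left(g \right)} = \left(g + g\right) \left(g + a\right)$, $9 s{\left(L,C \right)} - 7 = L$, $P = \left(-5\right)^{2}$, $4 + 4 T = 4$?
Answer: $0$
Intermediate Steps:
$T = 0$ ($T = -1 + \frac{1}{4} \cdot 4 = -1 + 1 = 0$)
$P = 25$
$s{\left(L,C \right)} = \frac{7}{9} + \frac{L}{9}$
$h{\left(g \right)} = 2 g \left(-2 + g\right)$ ($h{\left(g \right)} = \left(g + g\right) \left(g - 2\right) = 2 g \left(-2 + g\right)$)
$j{\left(S,Y \right)} = - \frac{7}{9} + \frac{8 S}{9}$ ($j{\left(S,Y \right)} = S - \left(\frac{7}{9} + \frac{S}{9}\right) = - \frac{7}{9} + \frac{8 S}{9}$)
$0 j{\left(5,h{\left(T \right)} \right)} = 0 \left(- \frac{7}{9} + \frac{8}{9} \cdot 5\right) = 0 \left(- \frac{7}{9} + \frac{40}{9}\right) = 0 \cdot \frac{11}{3} = 0$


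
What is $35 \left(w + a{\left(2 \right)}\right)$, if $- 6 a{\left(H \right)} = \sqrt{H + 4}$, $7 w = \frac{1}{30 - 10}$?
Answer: $\frac{1}{4} - \frac{35 \sqrt{6}}{6} \approx -14.039$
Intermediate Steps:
$w = \frac{1}{140}$ ($w = \frac{1}{7 \left(30 - 10\right)} = \frac{1}{7 \cdot 20} = \frac{1}{7} \cdot \frac{1}{20} = \frac{1}{140} \approx 0.0071429$)
$a{\left(H \right)} = - \frac{\sqrt{4 + H}}{6}$ ($a{\left(H \right)} = - \frac{\sqrt{H + 4}}{6} = - \frac{\sqrt{4 + H}}{6}$)
$35 \left(w + a{\left(2 \right)}\right) = 35 \left(\frac{1}{140} - \frac{\sqrt{4 + 2}}{6}\right) = 35 \left(\frac{1}{140} - \frac{\sqrt{6}}{6}\right) = \frac{1}{4} - \frac{35 \sqrt{6}}{6}$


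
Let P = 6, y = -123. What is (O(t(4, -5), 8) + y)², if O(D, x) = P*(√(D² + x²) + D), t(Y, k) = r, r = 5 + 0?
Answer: 11853 - 1116*√89 ≈ 1324.7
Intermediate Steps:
r = 5
t(Y, k) = 5
O(D, x) = 6*D + 6*√(D² + x²) (O(D, x) = 6*(√(D² + x²) + D) = 6*(D + √(D² + x²)) = 6*D + 6*√(D² + x²))
(O(t(4, -5), 8) + y)² = ((6*5 + 6*√(5² + 8²)) - 123)² = ((30 + 6*√(25 + 64)) - 123)² = ((30 + 6*√89) - 123)² = (-93 + 6*√89)²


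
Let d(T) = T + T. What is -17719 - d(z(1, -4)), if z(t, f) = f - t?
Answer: -17709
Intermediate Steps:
d(T) = 2*T
-17719 - d(z(1, -4)) = -17719 - 2*(-4 - 1*1) = -17719 - 2*(-4 - 1) = -17719 - 2*(-5) = -17719 - 1*(-10) = -17719 + 10 = -17709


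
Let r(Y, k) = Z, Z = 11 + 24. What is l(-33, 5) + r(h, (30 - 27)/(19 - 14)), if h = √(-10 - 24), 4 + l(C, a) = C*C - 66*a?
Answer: 790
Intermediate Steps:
l(C, a) = -4 + C² - 66*a (l(C, a) = -4 + (C*C - 66*a) = -4 + (C² - 66*a) = -4 + C² - 66*a)
Z = 35
h = I*√34 (h = √(-34) = I*√34 ≈ 5.8309*I)
r(Y, k) = 35
l(-33, 5) + r(h, (30 - 27)/(19 - 14)) = (-4 + (-33)² - 66*5) + 35 = (-4 + 1089 - 330) + 35 = 755 + 35 = 790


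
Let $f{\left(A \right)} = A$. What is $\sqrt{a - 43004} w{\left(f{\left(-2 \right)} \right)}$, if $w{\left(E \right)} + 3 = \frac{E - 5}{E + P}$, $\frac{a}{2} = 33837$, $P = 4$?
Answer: $- \frac{13 \sqrt{24670}}{2} \approx -1020.9$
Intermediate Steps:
$a = 67674$ ($a = 2 \cdot 33837 = 67674$)
$w{\left(E \right)} = -3 + \frac{-5 + E}{4 + E}$ ($w{\left(E \right)} = -3 + \frac{E - 5}{E + 4} = -3 + \frac{-5 + E}{4 + E}$)
$\sqrt{a - 43004} w{\left(f{\left(-2 \right)} \right)} = \sqrt{67674 - 43004} \frac{-17 - -4}{4 - 2} = \sqrt{24670} \frac{-17 + 4}{2} = \sqrt{24670} \cdot \frac{1}{2} \left(-13\right) = \sqrt{24670} \left(- \frac{13}{2}\right) = - \frac{13 \sqrt{24670}}{2}$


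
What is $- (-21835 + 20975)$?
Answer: $860$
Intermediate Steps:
$- (-21835 + 20975) = \left(-1\right) \left(-860\right) = 860$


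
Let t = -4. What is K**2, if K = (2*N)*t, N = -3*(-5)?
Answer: 14400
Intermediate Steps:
N = 15
K = -120 (K = (2*15)*(-4) = 30*(-4) = -120)
K**2 = (-120)**2 = 14400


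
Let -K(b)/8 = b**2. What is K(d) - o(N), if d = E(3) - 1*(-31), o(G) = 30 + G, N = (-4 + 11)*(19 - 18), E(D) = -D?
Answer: -6309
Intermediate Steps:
N = 7 (N = 7*1 = 7)
d = 28 (d = -1*3 - 1*(-31) = -3 + 31 = 28)
K(b) = -8*b**2
K(d) - o(N) = -8*28**2 - (30 + 7) = -8*784 - 1*37 = -6272 - 37 = -6309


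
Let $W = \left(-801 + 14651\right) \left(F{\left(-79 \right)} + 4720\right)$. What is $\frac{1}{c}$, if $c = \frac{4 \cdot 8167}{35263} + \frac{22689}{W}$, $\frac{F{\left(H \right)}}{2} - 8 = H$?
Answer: $\frac{745287031300}{690708140869} \approx 1.079$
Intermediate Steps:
$F{\left(H \right)} = 16 + 2 H$
$W = 63405300$ ($W = \left(-801 + 14651\right) \left(\left(16 + 2 \left(-79\right)\right) + 4720\right) = 13850 \left(\left(16 - 158\right) + 4720\right) = 13850 \left(-142 + 4720\right) = 13850 \cdot 4578 = 63405300$)
$c = \frac{690708140869}{745287031300}$ ($c = \frac{4 \cdot 8167}{35263} + \frac{22689}{63405300} = 32668 \cdot \frac{1}{35263} + 22689 \cdot \frac{1}{63405300} = \frac{32668}{35263} + \frac{7563}{21135100} = \frac{690708140869}{745287031300} \approx 0.92677$)
$\frac{1}{c} = \frac{1}{\frac{690708140869}{745287031300}} = \frac{745287031300}{690708140869}$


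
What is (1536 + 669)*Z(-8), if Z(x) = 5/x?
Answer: -11025/8 ≈ -1378.1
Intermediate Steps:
(1536 + 669)*Z(-8) = (1536 + 669)*(5/(-8)) = 2205*(5*(-⅛)) = 2205*(-5/8) = -11025/8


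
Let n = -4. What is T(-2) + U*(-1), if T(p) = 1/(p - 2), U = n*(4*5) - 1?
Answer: 323/4 ≈ 80.750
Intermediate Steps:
U = -81 (U = -16*5 - 1 = -4*20 - 1 = -80 - 1 = -81)
T(p) = 1/(-2 + p)
T(-2) + U*(-1) = 1/(-2 - 2) - 81*(-1) = 1/(-4) + 81 = -¼ + 81 = 323/4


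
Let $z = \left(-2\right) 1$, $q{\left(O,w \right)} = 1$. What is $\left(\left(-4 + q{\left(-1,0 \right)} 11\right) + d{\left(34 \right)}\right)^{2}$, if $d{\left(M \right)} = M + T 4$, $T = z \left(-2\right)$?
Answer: $3249$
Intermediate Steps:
$z = -2$
$T = 4$ ($T = \left(-2\right) \left(-2\right) = 4$)
$d{\left(M \right)} = 16 + M$ ($d{\left(M \right)} = M + 4 \cdot 4 = M + 16 = 16 + M$)
$\left(\left(-4 + q{\left(-1,0 \right)} 11\right) + d{\left(34 \right)}\right)^{2} = \left(\left(-4 + 1 \cdot 11\right) + \left(16 + 34\right)\right)^{2} = \left(\left(-4 + 11\right) + 50\right)^{2} = \left(7 + 50\right)^{2} = 57^{2} = 3249$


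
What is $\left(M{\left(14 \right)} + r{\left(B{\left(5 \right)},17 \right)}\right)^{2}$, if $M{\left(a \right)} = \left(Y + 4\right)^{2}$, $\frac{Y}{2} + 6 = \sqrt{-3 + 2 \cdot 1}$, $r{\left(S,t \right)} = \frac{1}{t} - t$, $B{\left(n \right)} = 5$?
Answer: $\frac{239888}{289} - \frac{46848 i}{17} \approx 830.06 - 2755.8 i$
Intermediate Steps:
$Y = -12 + 2 i$ ($Y = -12 + 2 \sqrt{-3 + 2 \cdot 1} = -12 + 2 \sqrt{-3 + 2} = -12 + 2 \sqrt{-1} = -12 + 2 i \approx -12.0 + 2.0 i$)
$M{\left(a \right)} = \left(-8 + 2 i\right)^{2}$ ($M{\left(a \right)} = \left(\left(-12 + 2 i\right) + 4\right)^{2} = \left(-8 + 2 i\right)^{2}$)
$\left(M{\left(14 \right)} + r{\left(B{\left(5 \right)},17 \right)}\right)^{2} = \left(\left(60 - 32 i\right) + \left(\frac{1}{17} - 17\right)\right)^{2} = \left(\left(60 - 32 i\right) - \frac{288}{17}\right)^{2} = \left(\frac{732}{17} - 32 i\right)^{2}$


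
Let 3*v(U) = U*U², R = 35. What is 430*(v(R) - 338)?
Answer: 18000230/3 ≈ 6.0001e+6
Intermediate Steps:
v(U) = U³/3 (v(U) = (U*U²)/3 = U³/3)
430*(v(R) - 338) = 430*((⅓)*35³ - 338) = 430*((⅓)*42875 - 338) = 430*(42875/3 - 338) = 430*(41861/3) = 18000230/3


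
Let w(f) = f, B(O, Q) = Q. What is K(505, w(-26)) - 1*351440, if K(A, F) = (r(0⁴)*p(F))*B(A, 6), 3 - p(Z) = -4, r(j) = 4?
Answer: -351272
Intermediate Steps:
p(Z) = 7 (p(Z) = 3 - 1*(-4) = 3 + 4 = 7)
K(A, F) = 168 (K(A, F) = (4*7)*6 = 28*6 = 168)
K(505, w(-26)) - 1*351440 = 168 - 1*351440 = 168 - 351440 = -351272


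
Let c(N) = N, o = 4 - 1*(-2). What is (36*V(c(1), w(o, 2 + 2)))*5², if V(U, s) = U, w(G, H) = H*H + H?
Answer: 900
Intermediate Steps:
o = 6 (o = 4 + 2 = 6)
w(G, H) = H + H² (w(G, H) = H² + H = H + H²)
(36*V(c(1), w(o, 2 + 2)))*5² = (36*1)*5² = 36*25 = 900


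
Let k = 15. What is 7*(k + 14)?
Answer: 203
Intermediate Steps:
7*(k + 14) = 7*(15 + 14) = 7*29 = 203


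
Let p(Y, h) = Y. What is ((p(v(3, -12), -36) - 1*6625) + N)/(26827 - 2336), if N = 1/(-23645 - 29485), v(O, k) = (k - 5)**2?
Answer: -336631681/1301206830 ≈ -0.25871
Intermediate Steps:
v(O, k) = (-5 + k)**2
N = -1/53130 (N = 1/(-53130) = -1/53130 ≈ -1.8822e-5)
((p(v(3, -12), -36) - 1*6625) + N)/(26827 - 2336) = (((-5 - 12)**2 - 1*6625) - 1/53130)/(26827 - 2336) = (((-17)**2 - 6625) - 1/53130)/24491 = ((289 - 6625) - 1/53130)*(1/24491) = (-6336 - 1/53130)*(1/24491) = -336631681/53130*1/24491 = -336631681/1301206830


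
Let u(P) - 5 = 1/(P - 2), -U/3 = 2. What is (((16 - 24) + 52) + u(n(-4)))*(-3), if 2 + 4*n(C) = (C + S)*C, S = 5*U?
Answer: -3089/21 ≈ -147.10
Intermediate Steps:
U = -6 (U = -3*2 = -6)
S = -30 (S = 5*(-6) = -30)
n(C) = -1/2 + C*(-30 + C)/4 (n(C) = -1/2 + ((C - 30)*C)/4 = -1/2 + ((-30 + C)*C)/4 = -1/2 + (C*(-30 + C))/4 = -1/2 + C*(-30 + C)/4)
u(P) = 5 + 1/(-2 + P) (u(P) = 5 + 1/(P - 2) = 5 + 1/(-2 + P))
(((16 - 24) + 52) + u(n(-4)))*(-3) = (((16 - 24) + 52) + (-9 + 5*(-1/2 - 15/2*(-4) + (1/4)*(-4)**2))/(-2 + (-1/2 - 15/2*(-4) + (1/4)*(-4)**2)))*(-3) = ((-8 + 52) + (-9 + 5*(-1/2 + 30 + (1/4)*16))/(-2 + (-1/2 + 30 + (1/4)*16)))*(-3) = (44 + (-9 + 5*(-1/2 + 30 + 4))/(-2 + (-1/2 + 30 + 4)))*(-3) = (44 + (-9 + 5*(67/2))/(-2 + 67/2))*(-3) = (44 + (-9 + 335/2)/(63/2))*(-3) = (44 + (2/63)*(317/2))*(-3) = (44 + 317/63)*(-3) = (3089/63)*(-3) = -3089/21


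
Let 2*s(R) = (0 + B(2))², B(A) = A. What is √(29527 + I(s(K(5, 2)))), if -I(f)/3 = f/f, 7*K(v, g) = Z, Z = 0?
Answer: 22*√61 ≈ 171.83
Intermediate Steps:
K(v, g) = 0 (K(v, g) = (⅐)*0 = 0)
s(R) = 2 (s(R) = (0 + 2)²/2 = (½)*2² = (½)*4 = 2)
I(f) = -3 (I(f) = -3*f/f = -3*1 = -3)
√(29527 + I(s(K(5, 2)))) = √(29527 - 3) = √29524 = 22*√61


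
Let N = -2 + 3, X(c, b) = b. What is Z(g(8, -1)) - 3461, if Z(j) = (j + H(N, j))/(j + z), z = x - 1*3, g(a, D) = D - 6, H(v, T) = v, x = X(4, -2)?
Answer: -6921/2 ≈ -3460.5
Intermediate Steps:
N = 1
x = -2
g(a, D) = -6 + D
z = -5 (z = -2 - 1*3 = -2 - 3 = -5)
Z(j) = (1 + j)/(-5 + j) (Z(j) = (j + 1)/(j - 5) = (1 + j)/(-5 + j))
Z(g(8, -1)) - 3461 = (1 + (-6 - 1))/(-5 + (-6 - 1)) - 3461 = (1 - 7)/(-5 - 7) - 3461 = -6/(-12) - 3461 = -1/12*(-6) - 3461 = ½ - 3461 = -6921/2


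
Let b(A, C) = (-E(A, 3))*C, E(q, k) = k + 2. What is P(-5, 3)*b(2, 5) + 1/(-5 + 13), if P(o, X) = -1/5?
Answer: 41/8 ≈ 5.1250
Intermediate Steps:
E(q, k) = 2 + k
b(A, C) = -5*C (b(A, C) = (-(2 + 3))*C = (-1*5)*C = -5*C)
P(o, X) = -⅕ (P(o, X) = -1*⅕ = -⅕)
P(-5, 3)*b(2, 5) + 1/(-5 + 13) = -(-1)*5 + 1/(-5 + 13) = -⅕*(-25) + 1/8 = 5 + ⅛ = 41/8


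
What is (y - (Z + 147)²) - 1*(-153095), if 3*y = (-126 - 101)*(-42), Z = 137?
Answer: 75617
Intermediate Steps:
y = 3178 (y = ((-126 - 101)*(-42))/3 = (-227*(-42))/3 = (⅓)*9534 = 3178)
(y - (Z + 147)²) - 1*(-153095) = (3178 - (137 + 147)²) - 1*(-153095) = (3178 - 1*284²) + 153095 = (3178 - 1*80656) + 153095 = (3178 - 80656) + 153095 = -77478 + 153095 = 75617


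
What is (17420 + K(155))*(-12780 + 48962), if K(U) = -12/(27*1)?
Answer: 5672469232/9 ≈ 6.3027e+8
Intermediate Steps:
K(U) = -4/9 (K(U) = -12/27 = -12*1/27 = -4/9)
(17420 + K(155))*(-12780 + 48962) = (17420 - 4/9)*(-12780 + 48962) = (156776/9)*36182 = 5672469232/9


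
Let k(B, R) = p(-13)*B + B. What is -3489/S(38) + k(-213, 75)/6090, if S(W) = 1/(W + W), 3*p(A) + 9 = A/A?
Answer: -322969681/1218 ≈ -2.6516e+5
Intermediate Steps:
p(A) = -8/3 (p(A) = -3 + (A/A)/3 = -3 + (1/3)*1 = -3 + 1/3 = -8/3)
S(W) = 1/(2*W)
k(B, R) = -5*B/3 (k(B, R) = -8*B/3 + B = -5*B/3)
-3489/S(38) + k(-213, 75)/6090 = -3489/((1/2)/38) - 5/3*(-213)/6090 = -3489/((1/2)*(1/38)) + 355*(1/6090) = -3489/1/76 + 71/1218 = -3489*76 + 71/1218 = -265164 + 71/1218 = -322969681/1218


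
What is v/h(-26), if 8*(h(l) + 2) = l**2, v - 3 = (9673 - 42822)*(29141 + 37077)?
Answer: -4390120958/165 ≈ -2.6607e+7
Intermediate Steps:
v = -2195060479 (v = 3 + (9673 - 42822)*(29141 + 37077) = 3 - 33149*66218 = 3 - 2195060482 = -2195060479)
h(l) = -2 + l**2/8
v/h(-26) = -2195060479/(-2 + (1/8)*(-26)**2) = -2195060479/(-2 + (1/8)*676) = -2195060479/(-2 + 169/2) = -2195060479/165/2 = -2195060479*2/165 = -4390120958/165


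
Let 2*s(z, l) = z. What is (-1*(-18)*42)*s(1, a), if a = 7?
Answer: 378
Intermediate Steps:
s(z, l) = z/2
(-1*(-18)*42)*s(1, a) = (-1*(-18)*42)*((½)*1) = (18*42)*(½) = 756*(½) = 378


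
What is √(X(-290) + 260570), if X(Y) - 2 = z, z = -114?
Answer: √260458 ≈ 510.35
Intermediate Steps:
X(Y) = -112 (X(Y) = 2 - 114 = -112)
√(X(-290) + 260570) = √(-112 + 260570) = √260458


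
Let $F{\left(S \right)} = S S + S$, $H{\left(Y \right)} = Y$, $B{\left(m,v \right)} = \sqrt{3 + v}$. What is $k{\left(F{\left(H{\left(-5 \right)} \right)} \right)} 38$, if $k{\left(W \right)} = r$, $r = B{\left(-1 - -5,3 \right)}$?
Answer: $38 \sqrt{6} \approx 93.081$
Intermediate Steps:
$r = \sqrt{6}$ ($r = \sqrt{3 + 3} = \sqrt{6} \approx 2.4495$)
$F{\left(S \right)} = S + S^{2}$ ($F{\left(S \right)} = S^{2} + S = S + S^{2}$)
$k{\left(W \right)} = \sqrt{6}$
$k{\left(F{\left(H{\left(-5 \right)} \right)} \right)} 38 = \sqrt{6} \cdot 38 = 38 \sqrt{6}$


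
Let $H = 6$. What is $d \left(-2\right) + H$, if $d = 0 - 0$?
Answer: $6$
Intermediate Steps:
$d = 0$ ($d = 0 + 0 = 0$)
$d \left(-2\right) + H = 0 \left(-2\right) + 6 = 0 + 6 = 6$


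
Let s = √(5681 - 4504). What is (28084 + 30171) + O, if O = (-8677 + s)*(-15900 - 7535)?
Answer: 203403750 - 23435*√1177 ≈ 2.0260e+8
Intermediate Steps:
s = √1177 ≈ 34.307
O = 203345495 - 23435*√1177 (O = (-8677 + √1177)*(-15900 - 7535) = (-8677 + √1177)*(-23435) = 203345495 - 23435*√1177 ≈ 2.0254e+8)
(28084 + 30171) + O = (28084 + 30171) + (203345495 - 23435*√1177) = 58255 + (203345495 - 23435*√1177) = 203403750 - 23435*√1177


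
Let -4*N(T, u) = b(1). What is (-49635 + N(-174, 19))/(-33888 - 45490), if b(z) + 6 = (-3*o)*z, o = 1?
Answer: 4617/7384 ≈ 0.62527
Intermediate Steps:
b(z) = -6 - 3*z (b(z) = -6 + (-3*1)*z = -6 - 3*z)
N(T, u) = 9/4 (N(T, u) = -(-6 - 3*1)/4 = -(-6 - 3)/4 = -¼*(-9) = 9/4)
(-49635 + N(-174, 19))/(-33888 - 45490) = (-49635 + 9/4)/(-33888 - 45490) = -198531/4/(-79378) = -198531/4*(-1/79378) = 4617/7384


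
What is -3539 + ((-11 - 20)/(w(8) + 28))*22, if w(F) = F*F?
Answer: -163135/46 ≈ -3546.4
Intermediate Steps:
w(F) = F²
-3539 + ((-11 - 20)/(w(8) + 28))*22 = -3539 + ((-11 - 20)/(8² + 28))*22 = -3539 - 31/(64 + 28)*22 = -3539 - 31/92*22 = -3539 - 341/46 = -163135/46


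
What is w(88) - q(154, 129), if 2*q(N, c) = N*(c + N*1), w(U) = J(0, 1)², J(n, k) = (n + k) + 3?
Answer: -21775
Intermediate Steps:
J(n, k) = 3 + k + n (J(n, k) = (k + n) + 3 = 3 + k + n)
w(U) = 16 (w(U) = (3 + 1 + 0)² = 4² = 16)
q(N, c) = N*(N + c)/2 (q(N, c) = (N*(c + N*1))/2 = (N*(c + N))/2 = (N*(N + c))/2 = N*(N + c)/2)
w(88) - q(154, 129) = 16 - 154*(154 + 129)/2 = 16 - 154*283/2 = 16 - 1*21791 = 16 - 21791 = -21775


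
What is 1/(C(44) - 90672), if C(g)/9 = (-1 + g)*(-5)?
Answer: -1/92607 ≈ -1.0798e-5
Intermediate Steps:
C(g) = 45 - 45*g (C(g) = 9*((-1 + g)*(-5)) = 9*(5 - 5*g) = 45 - 45*g)
1/(C(44) - 90672) = 1/((45 - 45*44) - 90672) = 1/((45 - 1980) - 90672) = 1/(-1935 - 90672) = 1/(-92607) = -1/92607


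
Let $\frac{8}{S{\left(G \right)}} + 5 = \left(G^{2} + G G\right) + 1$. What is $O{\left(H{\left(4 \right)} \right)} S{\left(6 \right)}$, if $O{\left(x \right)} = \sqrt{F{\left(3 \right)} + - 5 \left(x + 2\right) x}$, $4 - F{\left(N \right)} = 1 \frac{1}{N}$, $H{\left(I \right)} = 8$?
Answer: $\frac{2 i \sqrt{3567}}{51} \approx 2.3421 i$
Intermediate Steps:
$F{\left(N \right)} = 4 - \frac{1}{N}$ ($F{\left(N \right)} = 4 - 1 \frac{1}{N} = 4 - \frac{1}{N}$)
$S{\left(G \right)} = \frac{8}{-4 + 2 G^{2}}$ ($S{\left(G \right)} = \frac{8}{-5 + \left(\left(G^{2} + G G\right) + 1\right)} = \frac{8}{-5 + \left(\left(G^{2} + G^{2}\right) + 1\right)} = \frac{8}{-5 + \left(2 G^{2} + 1\right)} = \frac{8}{-5 + \left(1 + 2 G^{2}\right)} = \frac{8}{-4 + 2 G^{2}}$)
$O{\left(x \right)} = \sqrt{\frac{11}{3} + x \left(-10 - 5 x\right)}$ ($O{\left(x \right)} = \sqrt{\left(4 - \frac{1}{3}\right) + - 5 \left(x + 2\right) x} = \sqrt{\left(4 - \frac{1}{3}\right) + - 5 \left(2 + x\right) x} = \sqrt{\left(4 - \frac{1}{3}\right) + \left(-10 - 5 x\right) x} = \sqrt{\frac{11}{3} + x \left(-10 - 5 x\right)}$)
$O{\left(H{\left(4 \right)} \right)} S{\left(6 \right)} = \frac{\sqrt{33 - 720 - 45 \cdot 8^{2}}}{3} \frac{4}{-2 + 6^{2}} = \frac{\sqrt{33 - 720 - 2880}}{3} \frac{4}{-2 + 36} = \frac{\sqrt{33 - 720 - 2880}}{3} \cdot \frac{4}{34} = \frac{\sqrt{-3567}}{3} \cdot 4 \cdot \frac{1}{34} = \frac{i \sqrt{3567}}{3} \cdot \frac{2}{17} = \frac{2 i \sqrt{3567}}{51}$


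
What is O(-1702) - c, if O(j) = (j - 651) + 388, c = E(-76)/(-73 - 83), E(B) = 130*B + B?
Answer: -79124/39 ≈ -2028.8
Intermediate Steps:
E(B) = 131*B
c = 2489/39 (c = (131*(-76))/(-73 - 83) = -9956/(-156) = -9956*(-1/156) = 2489/39 ≈ 63.820)
O(j) = -263 + j (O(j) = (-651 + j) + 388 = -263 + j)
O(-1702) - c = (-263 - 1702) - 1*2489/39 = -1965 - 2489/39 = -79124/39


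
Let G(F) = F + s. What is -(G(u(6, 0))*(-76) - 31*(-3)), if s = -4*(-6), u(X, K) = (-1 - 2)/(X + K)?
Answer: 1693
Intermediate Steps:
u(X, K) = -3/(K + X)
s = 24
G(F) = 24 + F (G(F) = F + 24 = 24 + F)
-(G(u(6, 0))*(-76) - 31*(-3)) = -((24 - 3/(0 + 6))*(-76) - 31*(-3)) = -((24 - 3/6)*(-76) + 93) = -((24 - 3*⅙)*(-76) + 93) = -((24 - ½)*(-76) + 93) = -((47/2)*(-76) + 93) = -(-1786 + 93) = -1*(-1693) = 1693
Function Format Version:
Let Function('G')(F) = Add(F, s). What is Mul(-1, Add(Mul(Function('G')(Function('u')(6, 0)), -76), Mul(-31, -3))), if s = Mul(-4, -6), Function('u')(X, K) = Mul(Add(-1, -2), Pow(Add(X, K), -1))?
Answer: 1693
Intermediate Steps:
Function('u')(X, K) = Mul(-3, Pow(Add(K, X), -1))
s = 24
Function('G')(F) = Add(24, F) (Function('G')(F) = Add(F, 24) = Add(24, F))
Mul(-1, Add(Mul(Function('G')(Function('u')(6, 0)), -76), Mul(-31, -3))) = Mul(-1, Add(Mul(Add(24, Mul(-3, Pow(Add(0, 6), -1))), -76), Mul(-31, -3))) = Mul(-1, Add(Mul(Add(24, Mul(-3, Pow(6, -1))), -76), 93)) = Mul(-1, Add(Mul(Add(24, Mul(-3, Rational(1, 6))), -76), 93)) = Mul(-1, Add(Mul(Add(24, Rational(-1, 2)), -76), 93)) = Mul(-1, Add(Mul(Rational(47, 2), -76), 93)) = Mul(-1, Add(-1786, 93)) = Mul(-1, -1693) = 1693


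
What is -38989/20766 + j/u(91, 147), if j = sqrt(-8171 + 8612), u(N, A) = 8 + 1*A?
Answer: -5607209/3218730 ≈ -1.7421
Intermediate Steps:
u(N, A) = 8 + A
j = 21 (j = sqrt(441) = 21)
-38989/20766 + j/u(91, 147) = -38989/20766 + 21/(8 + 147) = -38989*1/20766 + 21/155 = -38989/20766 + 21*(1/155) = -38989/20766 + 21/155 = -5607209/3218730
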